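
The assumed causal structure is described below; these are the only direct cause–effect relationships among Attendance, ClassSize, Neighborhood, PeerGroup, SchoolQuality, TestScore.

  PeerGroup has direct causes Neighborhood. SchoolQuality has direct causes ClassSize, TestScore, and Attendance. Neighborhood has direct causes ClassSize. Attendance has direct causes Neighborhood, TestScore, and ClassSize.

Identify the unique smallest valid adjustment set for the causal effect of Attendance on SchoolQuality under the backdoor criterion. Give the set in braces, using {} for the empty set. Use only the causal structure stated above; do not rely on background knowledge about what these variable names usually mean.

{ClassSize, TestScore}

Variables eligible for adjustment (non-descendants of Attendance, excluding Attendance and SchoolQuality): {ClassSize, Neighborhood, PeerGroup, TestScore}.
Backdoor paths from Attendance to SchoolQuality:
  P1: Attendance <- ClassSize -> SchoolQuality
  P2: Attendance <- TestScore -> SchoolQuality
  P3: Attendance <- Neighborhood <- ClassSize -> SchoolQuality
The empty set is not sufficient: P1 (Attendance <- ClassSize -> SchoolQuality) has no collider blocking it and no conditioned non-collider, so it is open.
Try {ClassSize, TestScore}:
  P1: blocked at fork node ClassSize ∈ conditioning set.
  P2: blocked at fork node TestScore ∈ conditioning set.
  P3: blocked at fork node ClassSize ∈ conditioning set.
{ClassSize, TestScore} contains no descendant of Attendance and blocks every backdoor path.
Every element of {ClassSize, TestScore} is needed (dropping ClassSize leaves P1 open; dropping TestScore leaves P2 open), so no proper subset is valid.
Among all size-2 subsets of the eligible variables, only {ClassSize, TestScore} blocks every backdoor path, so it is the unique smallest valid adjustment set.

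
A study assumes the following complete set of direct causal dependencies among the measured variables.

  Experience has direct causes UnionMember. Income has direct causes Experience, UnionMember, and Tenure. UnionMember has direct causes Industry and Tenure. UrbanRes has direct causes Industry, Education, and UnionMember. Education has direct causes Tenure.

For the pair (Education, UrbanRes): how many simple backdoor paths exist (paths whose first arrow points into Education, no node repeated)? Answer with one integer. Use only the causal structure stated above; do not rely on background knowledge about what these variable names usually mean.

A backdoor path from Education to UrbanRes is any simple undirected path whose first edge points into Education (i.e. leaves Education via a parent).
Parents of Education: {Tenure}.
Enumerating:
  P1: Education <- Tenure -> UnionMember <- Industry -> UrbanRes
  P2: Education <- Tenure -> UnionMember -> UrbanRes
  P3: Education <- Tenure -> Income <- UnionMember <- Industry -> UrbanRes
  P4: Education <- Tenure -> Income <- UnionMember -> UrbanRes
  P5: Education <- Tenure -> Income <- Experience <- UnionMember <- Industry -> UrbanRes
  P6: Education <- Tenure -> Income <- Experience <- UnionMember -> UrbanRes
That exhausts the simple backdoor paths. Count: 6.

6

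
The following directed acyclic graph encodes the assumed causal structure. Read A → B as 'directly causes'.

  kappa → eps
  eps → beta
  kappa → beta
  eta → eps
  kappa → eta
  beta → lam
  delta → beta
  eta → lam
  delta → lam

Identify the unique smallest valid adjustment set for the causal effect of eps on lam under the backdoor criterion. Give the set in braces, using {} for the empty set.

{eta, kappa}

Variables eligible for adjustment (non-descendants of eps, excluding eps and lam): {delta, eta, kappa}.
Backdoor paths from eps to lam:
  P1: eps <- kappa -> eta -> lam
  P2: eps <- kappa -> beta <- delta -> lam
  P3: eps <- kappa -> beta -> lam
  P4: eps <- eta <- kappa -> beta <- delta -> lam
  P5: eps <- eta <- kappa -> beta -> lam
  P6: eps <- eta -> lam
The empty set is not sufficient: P1 (eps <- kappa -> eta -> lam) has no collider blocking it and no conditioned non-collider, so it is open.
Try {eta, kappa}:
  P1: blocked at fork node kappa ∈ conditioning set.
  P2: blocked at fork node kappa ∈ conditioning set.
  P3: blocked at fork node kappa ∈ conditioning set.
  P4: blocked at chain node eta ∈ conditioning set.
  P5: blocked at chain node eta ∈ conditioning set.
  P6: blocked at fork node eta ∈ conditioning set.
{eta, kappa} contains no descendant of eps and blocks every backdoor path.
Every element of {eta, kappa} is needed (dropping eta leaves P6 open; dropping kappa leaves P3 open), so no proper subset is valid.
Among all size-2 subsets of the eligible variables, only {eta, kappa} blocks every backdoor path, so it is the unique smallest valid adjustment set.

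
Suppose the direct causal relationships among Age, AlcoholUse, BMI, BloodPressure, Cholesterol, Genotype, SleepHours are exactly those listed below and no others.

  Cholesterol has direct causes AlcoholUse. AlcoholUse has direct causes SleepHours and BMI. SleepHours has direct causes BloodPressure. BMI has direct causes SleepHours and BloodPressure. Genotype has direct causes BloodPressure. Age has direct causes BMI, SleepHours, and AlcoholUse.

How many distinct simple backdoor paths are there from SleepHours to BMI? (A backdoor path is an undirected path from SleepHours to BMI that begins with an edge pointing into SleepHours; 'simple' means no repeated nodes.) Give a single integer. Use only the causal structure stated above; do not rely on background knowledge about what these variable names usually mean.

1

A backdoor path from SleepHours to BMI is any simple undirected path whose first edge points into SleepHours (i.e. leaves SleepHours via a parent).
Parents of SleepHours: {BloodPressure}.
Enumerating:
  P1: SleepHours <- BloodPressure -> BMI
That exhausts the simple backdoor paths. Count: 1.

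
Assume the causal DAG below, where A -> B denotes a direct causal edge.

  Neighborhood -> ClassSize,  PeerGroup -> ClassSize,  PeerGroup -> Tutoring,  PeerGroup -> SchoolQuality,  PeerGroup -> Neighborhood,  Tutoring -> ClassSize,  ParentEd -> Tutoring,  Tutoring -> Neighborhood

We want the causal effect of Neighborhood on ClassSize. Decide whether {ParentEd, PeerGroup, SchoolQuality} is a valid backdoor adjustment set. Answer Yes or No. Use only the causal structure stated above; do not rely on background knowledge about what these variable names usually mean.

Backdoor paths from Neighborhood to ClassSize (paths whose first edge points into Neighborhood):
  P1: Neighborhood <- PeerGroup -> Tutoring -> ClassSize
  P2: Neighborhood <- PeerGroup -> ClassSize
  P3: Neighborhood <- Tutoring <- PeerGroup -> ClassSize
  P4: Neighborhood <- Tutoring -> ClassSize
Condition 1 (no descendant of Neighborhood in the set): holds — descendants of Neighborhood are {ClassSize}; none are in {ParentEd, PeerGroup, SchoolQuality}.
Condition 2 (every backdoor path blocked by {ParentEd, PeerGroup, SchoolQuality}):
  P1: blocked at fork node PeerGroup ∈ conditioning set.
  P2: blocked at fork node PeerGroup ∈ conditioning set.
  P3: blocked at fork node PeerGroup ∈ conditioning set.
  P4: open — no interior node is in the conditioning set.
{ParentEd, PeerGroup, SchoolQuality} does not satisfy the backdoor criterion.

No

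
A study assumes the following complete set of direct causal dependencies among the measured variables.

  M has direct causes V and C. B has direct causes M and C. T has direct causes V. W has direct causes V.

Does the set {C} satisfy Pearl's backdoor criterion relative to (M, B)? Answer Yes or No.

Backdoor paths from M to B (paths whose first edge points into M):
  P1: M <- C -> B
Condition 1 (no descendant of M in the set): holds — descendants of M are {B}; none are in {C}.
Condition 2 (every backdoor path blocked by {C}):
  P1: blocked at fork node C ∈ conditioning set.
{C} satisfies the backdoor criterion.

Yes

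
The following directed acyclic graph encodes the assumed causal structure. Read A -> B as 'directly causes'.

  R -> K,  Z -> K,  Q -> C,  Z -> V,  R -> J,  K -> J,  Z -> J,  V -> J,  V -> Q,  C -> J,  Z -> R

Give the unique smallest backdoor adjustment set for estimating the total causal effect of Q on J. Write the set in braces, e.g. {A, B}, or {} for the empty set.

Variables eligible for adjustment (non-descendants of Q, excluding Q and J): {K, R, V, Z}.
Backdoor paths from Q to J:
  P1: Q <- V <- Z -> R -> K -> J
  P2: Q <- V <- Z -> R -> J
  P3: Q <- V <- Z -> K <- R -> J
  P4: Q <- V <- Z -> K -> J
  P5: Q <- V <- Z -> J
  P6: Q <- V -> J
The empty set is not sufficient: P1 (Q <- V <- Z -> R -> K -> J) has no collider blocking it and no conditioned non-collider, so it is open.
Try {V}:
  P1: blocked at chain node V ∈ conditioning set.
  P2: blocked at chain node V ∈ conditioning set.
  P3: blocked at chain node V ∈ conditioning set.
  P4: blocked at chain node V ∈ conditioning set.
  P5: blocked at chain node V ∈ conditioning set.
  P6: blocked at fork node V ∈ conditioning set.
{V} contains no descendant of Q and blocks every backdoor path.
No other singleton works — e.g. {Z} leaves P6 open — so {V} is the unique smallest valid adjustment set.

{V}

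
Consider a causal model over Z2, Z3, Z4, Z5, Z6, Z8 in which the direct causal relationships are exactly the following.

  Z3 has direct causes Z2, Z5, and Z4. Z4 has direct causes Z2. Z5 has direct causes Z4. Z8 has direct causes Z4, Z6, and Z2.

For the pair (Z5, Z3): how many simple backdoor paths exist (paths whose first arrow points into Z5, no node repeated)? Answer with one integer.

3

A backdoor path from Z5 to Z3 is any simple undirected path whose first edge points into Z5 (i.e. leaves Z5 via a parent).
Parents of Z5: {Z4}.
Enumerating:
  P1: Z5 <- Z4 <- Z2 -> Z3
  P2: Z5 <- Z4 -> Z8 <- Z2 -> Z3
  P3: Z5 <- Z4 -> Z3
That exhausts the simple backdoor paths. Count: 3.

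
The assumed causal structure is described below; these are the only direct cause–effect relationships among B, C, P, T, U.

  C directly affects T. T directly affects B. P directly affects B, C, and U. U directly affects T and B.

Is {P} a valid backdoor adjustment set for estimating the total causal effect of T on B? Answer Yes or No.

No

Backdoor paths from T to B (paths whose first edge points into T):
  P1: T <- C <- P -> U -> B
  P2: T <- C <- P -> B
  P3: T <- U <- P -> B
  P4: T <- U -> B
Condition 1 (no descendant of T in the set): holds — descendants of T are {B}; none are in {P}.
Condition 2 (every backdoor path blocked by {P}):
  P1: blocked at fork node P ∈ conditioning set.
  P2: blocked at fork node P ∈ conditioning set.
  P3: blocked at fork node P ∈ conditioning set.
  P4: open — no interior node is in the conditioning set.
{P} does not satisfy the backdoor criterion.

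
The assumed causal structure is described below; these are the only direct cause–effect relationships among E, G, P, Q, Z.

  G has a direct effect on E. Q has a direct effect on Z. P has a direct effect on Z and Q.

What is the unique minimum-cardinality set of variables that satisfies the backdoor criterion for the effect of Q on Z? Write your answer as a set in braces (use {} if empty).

Variables eligible for adjustment (non-descendants of Q, excluding Q and Z): {E, G, P}.
Backdoor paths from Q to Z:
  P1: Q <- P -> Z
The empty set is not sufficient: P1 (Q <- P -> Z) has no collider blocking it and no conditioned non-collider, so it is open.
Try {P}:
  P1: blocked at fork node P ∈ conditioning set.
{P} contains no descendant of Q and blocks every backdoor path.
No other singleton works — e.g. {G} leaves P1 open — so {P} is the unique smallest valid adjustment set.

{P}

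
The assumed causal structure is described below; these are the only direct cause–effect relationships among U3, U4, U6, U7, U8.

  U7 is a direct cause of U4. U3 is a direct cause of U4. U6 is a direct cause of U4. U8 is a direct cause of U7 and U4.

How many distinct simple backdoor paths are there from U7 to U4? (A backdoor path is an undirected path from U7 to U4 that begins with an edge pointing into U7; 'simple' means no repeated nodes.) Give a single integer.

1

A backdoor path from U7 to U4 is any simple undirected path whose first edge points into U7 (i.e. leaves U7 via a parent).
Parents of U7: {U8}.
Enumerating:
  P1: U7 <- U8 -> U4
That exhausts the simple backdoor paths. Count: 1.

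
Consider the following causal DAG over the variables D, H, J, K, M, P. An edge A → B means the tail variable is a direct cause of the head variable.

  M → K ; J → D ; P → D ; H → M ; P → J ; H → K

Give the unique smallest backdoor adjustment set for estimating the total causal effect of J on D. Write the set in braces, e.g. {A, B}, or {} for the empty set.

Variables eligible for adjustment (non-descendants of J, excluding J and D): {H, K, M, P}.
Backdoor paths from J to D:
  P1: J <- P -> D
The empty set is not sufficient: P1 (J <- P -> D) has no collider blocking it and no conditioned non-collider, so it is open.
Try {P}:
  P1: blocked at fork node P ∈ conditioning set.
{P} contains no descendant of J and blocks every backdoor path.
No other singleton works — e.g. {H} leaves P1 open — so {P} is the unique smallest valid adjustment set.

{P}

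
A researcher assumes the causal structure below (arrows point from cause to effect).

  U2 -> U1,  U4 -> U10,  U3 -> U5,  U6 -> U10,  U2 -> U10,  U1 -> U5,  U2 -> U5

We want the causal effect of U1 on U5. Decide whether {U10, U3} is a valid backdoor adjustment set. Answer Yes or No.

No

Backdoor paths from U1 to U5 (paths whose first edge points into U1):
  P1: U1 <- U2 -> U5
Condition 1 (no descendant of U1 in the set): holds — descendants of U1 are {U5}; none are in {U10, U3}.
Condition 2 (every backdoor path blocked by {U10, U3}):
  P1: open — no interior node is in the conditioning set.
{U10, U3} does not satisfy the backdoor criterion.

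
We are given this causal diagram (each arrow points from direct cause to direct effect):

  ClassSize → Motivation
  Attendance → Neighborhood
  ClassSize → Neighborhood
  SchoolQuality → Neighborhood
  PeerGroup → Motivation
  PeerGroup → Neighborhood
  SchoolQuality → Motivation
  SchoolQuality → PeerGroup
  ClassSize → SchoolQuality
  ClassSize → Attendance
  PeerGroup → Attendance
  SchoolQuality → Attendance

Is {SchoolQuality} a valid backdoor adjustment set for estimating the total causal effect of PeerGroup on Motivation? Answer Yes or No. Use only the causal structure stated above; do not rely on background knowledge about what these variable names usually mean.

Backdoor paths from PeerGroup to Motivation (paths whose first edge points into PeerGroup):
  P1: PeerGroup <- SchoolQuality <- ClassSize -> Motivation
  P2: PeerGroup <- SchoolQuality -> Attendance <- ClassSize -> Motivation
  P3: PeerGroup <- SchoolQuality -> Attendance -> Neighborhood <- ClassSize -> Motivation
  P4: PeerGroup <- SchoolQuality -> Neighborhood <- ClassSize -> Motivation
  P5: PeerGroup <- SchoolQuality -> Neighborhood <- Attendance <- ClassSize -> Motivation
  P6: PeerGroup <- SchoolQuality -> Motivation
Condition 1 (no descendant of PeerGroup in the set): holds — descendants of PeerGroup are {Attendance, Motivation, Neighborhood}; none are in {SchoolQuality}.
Condition 2 (every backdoor path blocked by {SchoolQuality}):
  P1: blocked at chain node SchoolQuality ∈ conditioning set.
  P2: blocked at fork node SchoolQuality ∈ conditioning set.
  P3: blocked at fork node SchoolQuality ∈ conditioning set.
  P4: blocked at fork node SchoolQuality ∈ conditioning set.
  P5: blocked at fork node SchoolQuality ∈ conditioning set.
  P6: blocked at fork node SchoolQuality ∈ conditioning set.
{SchoolQuality} satisfies the backdoor criterion.

Yes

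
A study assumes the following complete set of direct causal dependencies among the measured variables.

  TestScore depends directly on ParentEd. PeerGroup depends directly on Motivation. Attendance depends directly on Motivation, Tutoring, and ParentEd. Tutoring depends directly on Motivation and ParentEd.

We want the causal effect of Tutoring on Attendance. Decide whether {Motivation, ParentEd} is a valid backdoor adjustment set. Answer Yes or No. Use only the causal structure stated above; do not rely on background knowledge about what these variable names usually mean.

Yes

Backdoor paths from Tutoring to Attendance (paths whose first edge points into Tutoring):
  P1: Tutoring <- ParentEd -> Attendance
  P2: Tutoring <- Motivation -> Attendance
Condition 1 (no descendant of Tutoring in the set): holds — descendants of Tutoring are {Attendance}; none are in {Motivation, ParentEd}.
Condition 2 (every backdoor path blocked by {Motivation, ParentEd}):
  P1: blocked at fork node ParentEd ∈ conditioning set.
  P2: blocked at fork node Motivation ∈ conditioning set.
{Motivation, ParentEd} satisfies the backdoor criterion.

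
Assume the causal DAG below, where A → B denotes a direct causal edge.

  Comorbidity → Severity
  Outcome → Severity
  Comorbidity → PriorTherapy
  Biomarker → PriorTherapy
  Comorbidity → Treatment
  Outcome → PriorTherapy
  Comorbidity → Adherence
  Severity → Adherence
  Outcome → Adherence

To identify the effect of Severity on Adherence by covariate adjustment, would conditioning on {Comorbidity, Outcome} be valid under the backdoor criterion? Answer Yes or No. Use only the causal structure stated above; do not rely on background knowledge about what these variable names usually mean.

Yes

Backdoor paths from Severity to Adherence (paths whose first edge points into Severity):
  P1: Severity <- Comorbidity -> PriorTherapy <- Outcome -> Adherence
  P2: Severity <- Comorbidity -> Adherence
  P3: Severity <- Outcome -> PriorTherapy <- Comorbidity -> Adherence
  P4: Severity <- Outcome -> Adherence
Condition 1 (no descendant of Severity in the set): holds — descendants of Severity are {Adherence}; none are in {Comorbidity, Outcome}.
Condition 2 (every backdoor path blocked by {Comorbidity, Outcome}):
  P1: blocked at fork node Comorbidity ∈ conditioning set.
  P2: blocked at fork node Comorbidity ∈ conditioning set.
  P3: blocked at fork node Outcome ∈ conditioning set.
  P4: blocked at fork node Outcome ∈ conditioning set.
{Comorbidity, Outcome} satisfies the backdoor criterion.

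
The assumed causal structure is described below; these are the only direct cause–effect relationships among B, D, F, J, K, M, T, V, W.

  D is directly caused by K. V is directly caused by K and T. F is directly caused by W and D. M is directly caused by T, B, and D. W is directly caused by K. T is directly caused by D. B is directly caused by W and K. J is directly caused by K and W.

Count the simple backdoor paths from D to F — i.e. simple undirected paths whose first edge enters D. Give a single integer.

4

A backdoor path from D to F is any simple undirected path whose first edge points into D (i.e. leaves D via a parent).
Parents of D: {K}.
Enumerating:
  P1: D <- K -> W -> F
  P2: D <- K -> B <- W -> F
  P3: D <- K -> J <- W -> F
  P4: D <- K -> V <- T -> M <- B <- W -> F
That exhausts the simple backdoor paths. Count: 4.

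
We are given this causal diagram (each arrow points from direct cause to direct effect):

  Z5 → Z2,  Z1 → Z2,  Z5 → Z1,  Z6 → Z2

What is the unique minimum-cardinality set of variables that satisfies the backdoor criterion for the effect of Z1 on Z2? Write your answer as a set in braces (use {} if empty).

Variables eligible for adjustment (non-descendants of Z1, excluding Z1 and Z2): {Z5, Z6}.
Backdoor paths from Z1 to Z2:
  P1: Z1 <- Z5 -> Z2
The empty set is not sufficient: P1 (Z1 <- Z5 -> Z2) has no collider blocking it and no conditioned non-collider, so it is open.
Try {Z5}:
  P1: blocked at fork node Z5 ∈ conditioning set.
{Z5} contains no descendant of Z1 and blocks every backdoor path.
No other singleton works — e.g. {Z6} leaves P1 open — so {Z5} is the unique smallest valid adjustment set.

{Z5}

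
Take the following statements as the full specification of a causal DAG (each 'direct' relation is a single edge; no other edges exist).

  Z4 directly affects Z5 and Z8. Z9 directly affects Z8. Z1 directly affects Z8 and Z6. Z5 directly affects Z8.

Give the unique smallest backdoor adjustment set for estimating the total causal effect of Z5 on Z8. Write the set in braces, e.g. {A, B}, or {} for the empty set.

Variables eligible for adjustment (non-descendants of Z5, excluding Z5 and Z8): {Z1, Z4, Z6, Z9}.
Backdoor paths from Z5 to Z8:
  P1: Z5 <- Z4 -> Z8
The empty set is not sufficient: P1 (Z5 <- Z4 -> Z8) has no collider blocking it and no conditioned non-collider, so it is open.
Try {Z4}:
  P1: blocked at fork node Z4 ∈ conditioning set.
{Z4} contains no descendant of Z5 and blocks every backdoor path.
No other singleton works — e.g. {Z1} leaves P1 open — so {Z4} is the unique smallest valid adjustment set.

{Z4}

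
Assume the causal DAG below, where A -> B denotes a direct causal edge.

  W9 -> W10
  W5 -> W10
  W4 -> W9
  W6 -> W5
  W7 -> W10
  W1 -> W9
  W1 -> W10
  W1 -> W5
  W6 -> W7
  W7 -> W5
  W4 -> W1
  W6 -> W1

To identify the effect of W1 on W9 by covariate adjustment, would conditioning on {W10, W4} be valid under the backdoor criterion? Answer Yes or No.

Backdoor paths from W1 to W9 (paths whose first edge points into W1):
  P1: W1 <- W6 -> W7 -> W5 -> W10 <- W9
  P2: W1 <- W6 -> W7 -> W10 <- W9
  P3: W1 <- W6 -> W5 <- W7 -> W10 <- W9
  P4: W1 <- W6 -> W5 -> W10 <- W9
  P5: W1 <- W4 -> W9
Condition 1 (no descendant of W1 in the set): FAILS — W10 is a descendant of W1.
Condition 2 (every backdoor path blocked by {W10, W4}):
  P1: open — collider(s) W10 are conditioned on (or have a conditioned descendant) and no non-collider on the path is in the set.
  P2: open — collider(s) W10 are conditioned on (or have a conditioned descendant) and no non-collider on the path is in the set.
  P3: open — collider(s) W5, W10 are conditioned on (or have a conditioned descendant) and no non-collider on the path is in the set.
  P4: open — collider(s) W10 are conditioned on (or have a conditioned descendant) and no non-collider on the path is in the set.
  P5: blocked at fork node W4 ∈ conditioning set.
{W10, W4} does not satisfy the backdoor criterion.

No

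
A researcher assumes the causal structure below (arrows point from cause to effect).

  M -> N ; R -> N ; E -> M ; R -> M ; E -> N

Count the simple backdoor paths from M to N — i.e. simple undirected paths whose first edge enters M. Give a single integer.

2

A backdoor path from M to N is any simple undirected path whose first edge points into M (i.e. leaves M via a parent).
Parents of M: {E, R}.
Enumerating:
  P1: M <- R -> N
  P2: M <- E -> N
That exhausts the simple backdoor paths. Count: 2.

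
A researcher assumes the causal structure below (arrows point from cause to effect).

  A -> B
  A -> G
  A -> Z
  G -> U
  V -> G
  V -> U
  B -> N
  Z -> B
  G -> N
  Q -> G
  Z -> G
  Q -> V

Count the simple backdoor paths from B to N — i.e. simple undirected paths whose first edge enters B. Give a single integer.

4

A backdoor path from B to N is any simple undirected path whose first edge points into B (i.e. leaves B via a parent).
Parents of B: {A, Z}.
Enumerating:
  P1: B <- A -> Z -> G -> N
  P2: B <- A -> G -> N
  P3: B <- Z <- A -> G -> N
  P4: B <- Z -> G -> N
That exhausts the simple backdoor paths. Count: 4.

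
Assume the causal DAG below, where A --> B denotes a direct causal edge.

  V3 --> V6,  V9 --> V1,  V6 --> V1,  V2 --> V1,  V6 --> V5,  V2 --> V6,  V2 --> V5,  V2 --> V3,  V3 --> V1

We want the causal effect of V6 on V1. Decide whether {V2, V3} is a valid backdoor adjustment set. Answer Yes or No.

Backdoor paths from V6 to V1 (paths whose first edge points into V6):
  P1: V6 <- V2 -> V3 -> V1
  P2: V6 <- V2 -> V1
  P3: V6 <- V3 <- V2 -> V1
  P4: V6 <- V3 -> V1
Condition 1 (no descendant of V6 in the set): holds — descendants of V6 are {V1, V5}; none are in {V2, V3}.
Condition 2 (every backdoor path blocked by {V2, V3}):
  P1: blocked at fork node V2 ∈ conditioning set.
  P2: blocked at fork node V2 ∈ conditioning set.
  P3: blocked at chain node V3 ∈ conditioning set.
  P4: blocked at fork node V3 ∈ conditioning set.
{V2, V3} satisfies the backdoor criterion.

Yes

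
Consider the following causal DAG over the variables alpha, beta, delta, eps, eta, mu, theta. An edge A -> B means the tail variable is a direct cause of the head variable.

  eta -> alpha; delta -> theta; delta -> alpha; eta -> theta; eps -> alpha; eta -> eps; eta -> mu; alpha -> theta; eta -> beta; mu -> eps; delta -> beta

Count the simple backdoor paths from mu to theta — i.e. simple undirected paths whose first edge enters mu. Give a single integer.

7

A backdoor path from mu to theta is any simple undirected path whose first edge points into mu (i.e. leaves mu via a parent).
Parents of mu: {eta}.
Enumerating:
  P1: mu <- eta -> eps -> alpha <- delta -> theta
  P2: mu <- eta -> eps -> alpha -> theta
  P3: mu <- eta -> alpha <- delta -> theta
  P4: mu <- eta -> alpha -> theta
  P5: mu <- eta -> theta
  P6: mu <- eta -> beta <- delta -> alpha -> theta
  P7: mu <- eta -> beta <- delta -> theta
That exhausts the simple backdoor paths. Count: 7.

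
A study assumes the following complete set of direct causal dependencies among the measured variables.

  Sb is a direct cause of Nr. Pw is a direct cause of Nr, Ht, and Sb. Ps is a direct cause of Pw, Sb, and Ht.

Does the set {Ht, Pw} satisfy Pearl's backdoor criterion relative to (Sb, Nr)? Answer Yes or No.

Backdoor paths from Sb to Nr (paths whose first edge points into Sb):
  P1: Sb <- Ps -> Pw -> Nr
  P2: Sb <- Ps -> Ht <- Pw -> Nr
  P3: Sb <- Pw -> Nr
Condition 1 (no descendant of Sb in the set): holds — descendants of Sb are {Nr}; none are in {Ht, Pw}.
Condition 2 (every backdoor path blocked by {Ht, Pw}):
  P1: blocked at chain node Pw ∈ conditioning set.
  P2: blocked at fork node Pw ∈ conditioning set.
  P3: blocked at fork node Pw ∈ conditioning set.
{Ht, Pw} satisfies the backdoor criterion.

Yes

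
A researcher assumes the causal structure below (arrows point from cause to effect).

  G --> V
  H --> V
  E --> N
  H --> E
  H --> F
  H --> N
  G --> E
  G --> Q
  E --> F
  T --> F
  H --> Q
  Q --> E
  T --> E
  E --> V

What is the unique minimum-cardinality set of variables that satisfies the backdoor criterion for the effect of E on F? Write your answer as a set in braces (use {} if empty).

Variables eligible for adjustment (non-descendants of E, excluding E and F): {G, H, Q, T}.
Backdoor paths from E to F:
  P1: E <- G -> Q <- H -> F
  P2: E <- G -> V <- H -> F
  P3: E <- H -> F
  P4: E <- T -> F
  P5: E <- Q <- G -> V <- H -> F
  P6: E <- Q <- H -> F
The empty set is not sufficient: P3 (E <- H -> F) has no collider blocking it and no conditioned non-collider, so it is open.
Try {H, T}:
  P1: blocked at collider Q (neither it nor any descendant is in the conditioning set).
  P2: blocked at collider V (neither it nor any descendant is in the conditioning set).
  P3: blocked at fork node H ∈ conditioning set.
  P4: blocked at fork node T ∈ conditioning set.
  P5: blocked at collider V (neither it nor any descendant is in the conditioning set).
  P6: blocked at fork node H ∈ conditioning set.
{H, T} contains no descendant of E and blocks every backdoor path.
Every element of {H, T} is needed (dropping H leaves P3 open; dropping T leaves P4 open), so no proper subset is valid.
Among all size-2 subsets of the eligible variables, only {H, T} blocks every backdoor path, so it is the unique smallest valid adjustment set.

{H, T}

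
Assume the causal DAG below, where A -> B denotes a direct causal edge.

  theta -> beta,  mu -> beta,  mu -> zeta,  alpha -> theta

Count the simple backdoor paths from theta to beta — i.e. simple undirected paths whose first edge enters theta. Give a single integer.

A backdoor path from theta to beta is any simple undirected path whose first edge points into theta (i.e. leaves theta via a parent).
Parents of theta: {alpha}.
No simple path from any parent of theta reaches beta without revisiting theta, so there are no backdoor paths.

0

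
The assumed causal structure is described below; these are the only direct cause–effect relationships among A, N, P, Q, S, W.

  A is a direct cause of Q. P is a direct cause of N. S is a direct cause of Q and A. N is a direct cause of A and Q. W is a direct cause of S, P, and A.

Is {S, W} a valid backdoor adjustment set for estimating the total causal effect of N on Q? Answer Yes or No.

Backdoor paths from N to Q (paths whose first edge points into N):
  P1: N <- P <- W -> S -> A -> Q
  P2: N <- P <- W -> S -> Q
  P3: N <- P <- W -> A <- S -> Q
  P4: N <- P <- W -> A -> Q
Condition 1 (no descendant of N in the set): holds — descendants of N are {A, Q}; none are in {S, W}.
Condition 2 (every backdoor path blocked by {S, W}):
  P1: blocked at fork node W ∈ conditioning set.
  P2: blocked at fork node W ∈ conditioning set.
  P3: blocked at fork node W ∈ conditioning set.
  P4: blocked at fork node W ∈ conditioning set.
{S, W} satisfies the backdoor criterion.

Yes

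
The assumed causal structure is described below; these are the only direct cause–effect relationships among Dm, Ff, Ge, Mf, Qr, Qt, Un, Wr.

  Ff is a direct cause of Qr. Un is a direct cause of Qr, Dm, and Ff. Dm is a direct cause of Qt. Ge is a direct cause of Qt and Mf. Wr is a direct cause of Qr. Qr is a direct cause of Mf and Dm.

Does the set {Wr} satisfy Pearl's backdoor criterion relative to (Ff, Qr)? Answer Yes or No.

No

Backdoor paths from Ff to Qr (paths whose first edge points into Ff):
  P1: Ff <- Un -> Qr
  P2: Ff <- Un -> Dm <- Qr
  P3: Ff <- Un -> Dm -> Qt <- Ge -> Mf <- Qr
Condition 1 (no descendant of Ff in the set): holds — descendants of Ff are {Dm, Mf, Qr, Qt}; none are in {Wr}.
Condition 2 (every backdoor path blocked by {Wr}):
  P1: open — no interior node is in the conditioning set.
  P2: blocked at collider Dm (neither it nor any descendant is in the conditioning set).
  P3: blocked at collider Qt (neither it nor any descendant is in the conditioning set).
{Wr} does not satisfy the backdoor criterion.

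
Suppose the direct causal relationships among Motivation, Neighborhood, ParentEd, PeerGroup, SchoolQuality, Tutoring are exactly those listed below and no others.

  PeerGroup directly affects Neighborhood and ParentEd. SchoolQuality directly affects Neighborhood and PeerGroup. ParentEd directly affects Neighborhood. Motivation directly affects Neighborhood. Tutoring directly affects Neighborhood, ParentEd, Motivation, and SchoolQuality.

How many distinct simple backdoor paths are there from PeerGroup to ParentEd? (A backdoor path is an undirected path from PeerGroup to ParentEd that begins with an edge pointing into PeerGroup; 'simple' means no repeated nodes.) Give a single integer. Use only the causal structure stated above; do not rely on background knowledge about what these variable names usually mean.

A backdoor path from PeerGroup to ParentEd is any simple undirected path whose first edge points into PeerGroup (i.e. leaves PeerGroup via a parent).
Parents of PeerGroup: {SchoolQuality}.
Enumerating:
  P1: PeerGroup <- SchoolQuality <- Tutoring -> Motivation -> Neighborhood <- ParentEd
  P2: PeerGroup <- SchoolQuality <- Tutoring -> ParentEd
  P3: PeerGroup <- SchoolQuality <- Tutoring -> Neighborhood <- ParentEd
  P4: PeerGroup <- SchoolQuality -> Neighborhood <- Tutoring -> ParentEd
  P5: PeerGroup <- SchoolQuality -> Neighborhood <- Motivation <- Tutoring -> ParentEd
  P6: PeerGroup <- SchoolQuality -> Neighborhood <- ParentEd
That exhausts the simple backdoor paths. Count: 6.

6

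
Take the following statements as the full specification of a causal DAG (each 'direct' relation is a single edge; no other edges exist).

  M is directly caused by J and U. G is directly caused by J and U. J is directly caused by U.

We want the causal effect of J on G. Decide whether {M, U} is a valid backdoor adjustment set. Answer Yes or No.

No

Backdoor paths from J to G (paths whose first edge points into J):
  P1: J <- U -> G
Condition 1 (no descendant of J in the set): FAILS — M is a descendant of J.
Condition 2 (every backdoor path blocked by {M, U}):
  P1: blocked at fork node U ∈ conditioning set.
{M, U} does not satisfy the backdoor criterion.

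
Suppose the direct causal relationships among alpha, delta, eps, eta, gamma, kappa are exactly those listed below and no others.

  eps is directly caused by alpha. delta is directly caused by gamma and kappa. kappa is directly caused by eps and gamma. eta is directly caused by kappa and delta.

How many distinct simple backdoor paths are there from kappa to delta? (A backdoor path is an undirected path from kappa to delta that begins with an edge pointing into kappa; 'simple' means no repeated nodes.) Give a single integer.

A backdoor path from kappa to delta is any simple undirected path whose first edge points into kappa (i.e. leaves kappa via a parent).
Parents of kappa: {eps, gamma}.
Enumerating:
  P1: kappa <- gamma -> delta
That exhausts the simple backdoor paths. Count: 1.

1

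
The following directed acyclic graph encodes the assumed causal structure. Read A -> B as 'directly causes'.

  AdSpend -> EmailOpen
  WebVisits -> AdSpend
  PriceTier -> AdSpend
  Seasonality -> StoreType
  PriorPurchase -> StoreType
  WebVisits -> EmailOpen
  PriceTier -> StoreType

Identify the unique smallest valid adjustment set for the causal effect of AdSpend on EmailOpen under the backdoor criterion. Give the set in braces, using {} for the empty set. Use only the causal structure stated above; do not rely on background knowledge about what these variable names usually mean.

{WebVisits}

Variables eligible for adjustment (non-descendants of AdSpend, excluding AdSpend and EmailOpen): {PriceTier, PriorPurchase, Seasonality, StoreType, WebVisits}.
Backdoor paths from AdSpend to EmailOpen:
  P1: AdSpend <- WebVisits -> EmailOpen
The empty set is not sufficient: P1 (AdSpend <- WebVisits -> EmailOpen) has no collider blocking it and no conditioned non-collider, so it is open.
Try {WebVisits}:
  P1: blocked at fork node WebVisits ∈ conditioning set.
{WebVisits} contains no descendant of AdSpend and blocks every backdoor path.
No other singleton works — e.g. {Seasonality} leaves P1 open — so {WebVisits} is the unique smallest valid adjustment set.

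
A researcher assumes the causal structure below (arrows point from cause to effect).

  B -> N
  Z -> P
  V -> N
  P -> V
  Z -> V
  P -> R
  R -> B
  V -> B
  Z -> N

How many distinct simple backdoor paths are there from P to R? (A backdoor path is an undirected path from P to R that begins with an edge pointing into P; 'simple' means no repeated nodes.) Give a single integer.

4

A backdoor path from P to R is any simple undirected path whose first edge points into P (i.e. leaves P via a parent).
Parents of P: {Z}.
Enumerating:
  P1: P <- Z -> V -> B <- R
  P2: P <- Z -> V -> N <- B <- R
  P3: P <- Z -> N <- V -> B <- R
  P4: P <- Z -> N <- B <- R
That exhausts the simple backdoor paths. Count: 4.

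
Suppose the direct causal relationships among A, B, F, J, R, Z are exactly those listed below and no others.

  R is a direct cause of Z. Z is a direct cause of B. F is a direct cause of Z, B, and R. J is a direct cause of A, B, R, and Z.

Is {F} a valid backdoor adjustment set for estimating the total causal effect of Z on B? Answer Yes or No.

No

Backdoor paths from Z to B (paths whose first edge points into Z):
  P1: Z <- J -> R <- F -> B
  P2: Z <- J -> B
  P3: Z <- F -> R <- J -> B
  P4: Z <- F -> B
  P5: Z <- R <- J -> B
  P6: Z <- R <- F -> B
Condition 1 (no descendant of Z in the set): holds — descendants of Z are {B}; none are in {F}.
Condition 2 (every backdoor path blocked by {F}):
  P1: blocked at collider R (neither it nor any descendant is in the conditioning set).
  P2: open — no interior node is in the conditioning set.
  P3: blocked at fork node F ∈ conditioning set.
  P4: blocked at fork node F ∈ conditioning set.
  P5: open — no interior node is in the conditioning set.
  P6: blocked at fork node F ∈ conditioning set.
{F} does not satisfy the backdoor criterion.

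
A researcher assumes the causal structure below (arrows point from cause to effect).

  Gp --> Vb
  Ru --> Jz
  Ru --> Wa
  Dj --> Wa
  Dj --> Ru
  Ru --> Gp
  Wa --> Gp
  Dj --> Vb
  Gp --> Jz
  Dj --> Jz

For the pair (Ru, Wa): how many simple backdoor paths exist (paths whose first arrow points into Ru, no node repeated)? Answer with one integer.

A backdoor path from Ru to Wa is any simple undirected path whose first edge points into Ru (i.e. leaves Ru via a parent).
Parents of Ru: {Dj}.
Enumerating:
  P1: Ru <- Dj -> Wa
  P2: Ru <- Dj -> Vb <- Gp <- Wa
  P3: Ru <- Dj -> Jz <- Gp <- Wa
That exhausts the simple backdoor paths. Count: 3.

3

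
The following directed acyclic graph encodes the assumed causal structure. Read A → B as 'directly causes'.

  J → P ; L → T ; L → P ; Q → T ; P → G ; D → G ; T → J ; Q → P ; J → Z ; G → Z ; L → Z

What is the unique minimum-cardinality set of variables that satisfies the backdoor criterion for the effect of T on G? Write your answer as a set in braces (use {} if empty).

{L, Q}

Variables eligible for adjustment (non-descendants of T, excluding T and G): {D, L, Q}.
Backdoor paths from T to G:
  P1: T <- L -> P <- J -> Z <- G
  P2: T <- L -> P -> G
  P3: T <- L -> Z <- J -> P -> G
  P4: T <- L -> Z <- G
  P5: T <- Q -> P <- L -> Z <- G
  P6: T <- Q -> P <- J -> Z <- G
  P7: T <- Q -> P -> G
The empty set is not sufficient: P2 (T <- L -> P -> G) has no collider blocking it and no conditioned non-collider, so it is open.
Try {L, Q}:
  P1: blocked at fork node L ∈ conditioning set.
  P2: blocked at fork node L ∈ conditioning set.
  P3: blocked at fork node L ∈ conditioning set.
  P4: blocked at fork node L ∈ conditioning set.
  P5: blocked at fork node Q ∈ conditioning set.
  P6: blocked at fork node Q ∈ conditioning set.
  P7: blocked at fork node Q ∈ conditioning set.
{L, Q} contains no descendant of T and blocks every backdoor path.
Every element of {L, Q} is needed (dropping L leaves P2 open; dropping Q leaves P7 open), so no proper subset is valid.
Among all size-2 subsets of the eligible variables, only {L, Q} blocks every backdoor path, so it is the unique smallest valid adjustment set.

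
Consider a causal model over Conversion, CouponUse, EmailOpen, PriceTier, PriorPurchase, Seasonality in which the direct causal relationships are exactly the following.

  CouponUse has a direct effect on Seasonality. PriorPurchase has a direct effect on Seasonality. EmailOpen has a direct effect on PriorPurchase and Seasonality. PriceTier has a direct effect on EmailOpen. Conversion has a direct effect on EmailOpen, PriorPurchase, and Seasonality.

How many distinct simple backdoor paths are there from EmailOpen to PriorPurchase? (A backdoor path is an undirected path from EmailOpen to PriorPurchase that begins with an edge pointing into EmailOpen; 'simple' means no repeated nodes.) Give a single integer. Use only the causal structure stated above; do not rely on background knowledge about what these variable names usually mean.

A backdoor path from EmailOpen to PriorPurchase is any simple undirected path whose first edge points into EmailOpen (i.e. leaves EmailOpen via a parent).
Parents of EmailOpen: {Conversion, PriceTier}.
Enumerating:
  P1: EmailOpen <- Conversion -> PriorPurchase
  P2: EmailOpen <- Conversion -> Seasonality <- PriorPurchase
That exhausts the simple backdoor paths. Count: 2.

2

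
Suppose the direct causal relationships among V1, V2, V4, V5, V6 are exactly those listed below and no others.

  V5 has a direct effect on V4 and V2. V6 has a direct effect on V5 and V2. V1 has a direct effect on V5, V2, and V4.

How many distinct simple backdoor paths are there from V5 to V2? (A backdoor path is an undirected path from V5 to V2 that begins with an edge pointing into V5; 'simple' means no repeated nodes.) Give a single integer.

2

A backdoor path from V5 to V2 is any simple undirected path whose first edge points into V5 (i.e. leaves V5 via a parent).
Parents of V5: {V1, V6}.
Enumerating:
  P1: V5 <- V6 -> V2
  P2: V5 <- V1 -> V2
That exhausts the simple backdoor paths. Count: 2.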